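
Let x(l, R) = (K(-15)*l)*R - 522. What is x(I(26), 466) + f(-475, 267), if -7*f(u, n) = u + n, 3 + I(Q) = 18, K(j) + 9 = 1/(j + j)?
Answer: -445447/7 ≈ -63635.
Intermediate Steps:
K(j) = -9 + 1/(2*j) (K(j) = -9 + 1/(j + j) = -9 + 1/(2*j))
I(Q) = 15 (I(Q) = -3 + 18 = 15)
x(l, R) = -522 - 271*R*l/30 (x(l, R) = ((-9 + (½)/(-15))*l)*R - 522 = ((-9 + (½)*(-1/15))*l)*R - 522 = ((-9 - 1/30)*l)*R - 522 = (-271*l/30)*R - 522 = -271*R*l/30 - 522 = -522 - 271*R*l/30)
f(u, n) = -n/7 - u/7 (f(u, n) = -(u + n)/7 = -(n + u)/7 = -n/7 - u/7)
x(I(26), 466) + f(-475, 267) = (-522 - 271/30*466*15) + (-⅐*267 - ⅐*(-475)) = (-522 - 63143) + (-267/7 + 475/7) = -63665 + 208/7 = -445447/7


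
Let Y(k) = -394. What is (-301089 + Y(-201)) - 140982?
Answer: -442465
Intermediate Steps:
(-301089 + Y(-201)) - 140982 = (-301089 - 394) - 140982 = -301483 - 140982 = -442465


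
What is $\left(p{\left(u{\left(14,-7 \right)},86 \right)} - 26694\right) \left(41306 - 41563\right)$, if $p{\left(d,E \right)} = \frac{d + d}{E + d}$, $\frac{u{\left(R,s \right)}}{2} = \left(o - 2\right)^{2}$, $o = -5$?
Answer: $\frac{315563875}{46} \approx 6.8601 \cdot 10^{6}$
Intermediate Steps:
$u{\left(R,s \right)} = 98$ ($u{\left(R,s \right)} = 2 \left(-5 - 2\right)^{2} = 2 \left(-7\right)^{2} = 2 \cdot 49 = 98$)
$p{\left(d,E \right)} = \frac{2 d}{E + d}$
$\left(p{\left(u{\left(14,-7 \right)},86 \right)} - 26694\right) \left(41306 - 41563\right) = \left(2 \cdot 98 \frac{1}{86 + 98} - 26694\right) \left(41306 - 41563\right) = \left(2 \cdot 98 \cdot \frac{1}{184} - 26694\right) \left(-257\right) = \left(\frac{49}{46} - 26694\right) \left(-257\right) = \left(- \frac{1227875}{46}\right) \left(-257\right) = \frac{315563875}{46}$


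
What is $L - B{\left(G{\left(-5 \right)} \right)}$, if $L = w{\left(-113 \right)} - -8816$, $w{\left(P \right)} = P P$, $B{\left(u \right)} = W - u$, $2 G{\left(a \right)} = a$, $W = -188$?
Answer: $\frac{43541}{2} \approx 21771.0$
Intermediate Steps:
$G{\left(a \right)} = \frac{a}{2}$
$B{\left(u \right)} = -188 - u$
$w{\left(P \right)} = P^{2}$
$L = 21585$ ($L = \left(-113\right)^{2} - -8816 = 12769 + 8816 = 21585$)
$L - B{\left(G{\left(-5 \right)} \right)} = 21585 - \left(-188 - \frac{1}{2} \left(-5\right)\right) = 21585 - \left(-188 - - \frac{5}{2}\right) = 21585 - \left(-188 + \frac{5}{2}\right) = 21585 - - \frac{371}{2} = 21585 + \frac{371}{2} = \frac{43541}{2}$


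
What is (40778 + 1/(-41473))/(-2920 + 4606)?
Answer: 1691185993/69923478 ≈ 24.186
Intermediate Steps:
(40778 + 1/(-41473))/(-2920 + 4606) = (40778 - 1/41473)/1686 = (1691185993/41473)*(1/1686) = 1691185993/69923478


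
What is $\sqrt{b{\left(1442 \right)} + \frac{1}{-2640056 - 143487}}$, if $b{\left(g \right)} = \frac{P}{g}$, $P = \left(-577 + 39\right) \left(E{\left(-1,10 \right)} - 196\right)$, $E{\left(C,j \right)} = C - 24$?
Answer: $\frac{\sqrt{138319536748669058}}{40957847} \approx 9.0804$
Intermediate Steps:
$E{\left(C,j \right)} = -24 + C$
$P = 118898$ ($P = \left(-577 + 39\right) \left(\left(-24 - 1\right) - 196\right) = - 538 \left(-25 - 196\right) = \left(-538\right) \left(-221\right) = 118898$)
$b{\left(g \right)} = \frac{118898}{g}$
$\sqrt{b{\left(1442 \right)} + \frac{1}{-2640056 - 143487}} = \sqrt{\frac{118898}{1442} + \frac{1}{-2640056 - 143487}} = \sqrt{118898 \cdot \frac{1}{1442} + \frac{1}{-2783543}} = \sqrt{\frac{59449}{721} - \frac{1}{2783543}} = \sqrt{\frac{23639835298}{286704929}} = \frac{\sqrt{138319536748669058}}{40957847}$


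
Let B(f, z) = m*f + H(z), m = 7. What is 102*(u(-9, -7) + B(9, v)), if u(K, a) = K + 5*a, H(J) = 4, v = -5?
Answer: 2346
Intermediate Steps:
B(f, z) = 4 + 7*f (B(f, z) = 7*f + 4 = 4 + 7*f)
102*(u(-9, -7) + B(9, v)) = 102*((-9 + 5*(-7)) + (4 + 7*9)) = 102*((-9 - 35) + (4 + 63)) = 102*(-44 + 67) = 102*23 = 2346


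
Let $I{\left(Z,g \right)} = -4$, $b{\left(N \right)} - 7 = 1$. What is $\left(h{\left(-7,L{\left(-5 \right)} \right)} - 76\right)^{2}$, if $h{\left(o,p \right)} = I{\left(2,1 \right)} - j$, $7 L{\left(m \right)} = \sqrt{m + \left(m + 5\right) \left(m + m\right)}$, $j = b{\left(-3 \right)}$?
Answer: $7744$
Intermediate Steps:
$b{\left(N \right)} = 8$ ($b{\left(N \right)} = 7 + 1 = 8$)
$j = 8$
$L{\left(m \right)} = \frac{\sqrt{m + 2 m \left(5 + m\right)}}{7}$ ($L{\left(m \right)} = \frac{\sqrt{m + \left(m + 5\right) \left(m + m\right)}}{7} = \frac{\sqrt{m + \left(5 + m\right) 2 m}}{7} = \frac{\sqrt{m + 2 m \left(5 + m\right)}}{7}$)
$h{\left(o,p \right)} = -12$ ($h{\left(o,p \right)} = -4 - 8 = -12$)
$\left(h{\left(-7,L{\left(-5 \right)} \right)} - 76\right)^{2} = \left(-12 - 76\right)^{2} = \left(-88\right)^{2} = 7744$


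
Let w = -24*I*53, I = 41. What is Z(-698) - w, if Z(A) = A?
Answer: 51454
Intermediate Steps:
w = -52152 (w = -24*41*53 = -984*53 = -52152)
Z(-698) - w = -698 - 1*(-52152) = -698 + 52152 = 51454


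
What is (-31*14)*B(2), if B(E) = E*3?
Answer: -2604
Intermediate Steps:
B(E) = 3*E
(-31*14)*B(2) = (-31*14)*(3*2) = -434*6 = -2604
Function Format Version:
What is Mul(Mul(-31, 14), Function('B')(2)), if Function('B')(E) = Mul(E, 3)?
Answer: -2604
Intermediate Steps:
Function('B')(E) = Mul(3, E)
Mul(Mul(-31, 14), Function('B')(2)) = Mul(Mul(-31, 14), Mul(3, 2)) = Mul(-434, 6) = -2604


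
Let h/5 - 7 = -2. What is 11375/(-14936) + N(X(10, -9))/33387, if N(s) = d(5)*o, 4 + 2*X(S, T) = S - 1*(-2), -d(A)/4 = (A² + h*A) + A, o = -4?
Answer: -11055995/16086072 ≈ -0.68730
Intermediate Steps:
h = 25 (h = 35 + 5*(-2) = 35 - 10 = 25)
d(A) = -104*A - 4*A² (d(A) = -4*((A² + 25*A) + A) = -4*(A² + 26*A) = -104*A - 4*A²)
X(S, T) = -1 + S/2 (X(S, T) = -2 + (S - 1*(-2))/2 = -2 + (S + 2)/2 = -2 + (2 + S)/2 = -2 + (1 + S/2) = -1 + S/2)
N(s) = 2480 (N(s) = -4*5*(26 + 5)*(-4) = -4*5*31*(-4) = -620*(-4) = 2480)
11375/(-14936) + N(X(10, -9))/33387 = 11375/(-14936) + 2480/33387 = 11375*(-1/14936) + 2480*(1/33387) = -11375/14936 + 80/1077 = -11055995/16086072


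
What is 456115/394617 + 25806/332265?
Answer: 3171265427/2570929755 ≈ 1.2335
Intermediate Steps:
456115/394617 + 25806/332265 = 456115*(1/394617) + 25806*(1/332265) = 456115/394617 + 506/6515 = 3171265427/2570929755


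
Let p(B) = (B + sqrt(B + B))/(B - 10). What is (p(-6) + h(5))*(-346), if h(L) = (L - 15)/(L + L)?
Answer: 865/4 + 173*I*sqrt(3)/4 ≈ 216.25 + 74.911*I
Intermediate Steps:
p(B) = (B + sqrt(2)*sqrt(B))/(-10 + B) (p(B) = (B + sqrt(2*B))/(-10 + B) = (B + sqrt(2)*sqrt(B))/(-10 + B))
h(L) = (-15 + L)/(2*L) (h(L) = (-15 + L)/((2*L)) = (-15 + L)*(1/(2*L)) = (-15 + L)/(2*L))
(p(-6) + h(5))*(-346) = ((-6 + sqrt(2)*sqrt(-6))/(-10 - 6) + (1/2)*(-15 + 5)/5)*(-346) = ((-6 + sqrt(2)*(I*sqrt(6)))/(-16) + (1/2)*(1/5)*(-10))*(-346) = (-(-6 + 2*I*sqrt(3))/16 - 1)*(-346) = ((3/8 - I*sqrt(3)/8) - 1)*(-346) = (-5/8 - I*sqrt(3)/8)*(-346) = 865/4 + 173*I*sqrt(3)/4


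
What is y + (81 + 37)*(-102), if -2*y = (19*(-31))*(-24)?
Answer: -19104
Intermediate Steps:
y = -7068 (y = -19*(-31)*(-24)/2 = -(-589)*(-24)/2 = -½*14136 = -7068)
y + (81 + 37)*(-102) = -7068 + (81 + 37)*(-102) = -7068 + 118*(-102) = -7068 - 12036 = -19104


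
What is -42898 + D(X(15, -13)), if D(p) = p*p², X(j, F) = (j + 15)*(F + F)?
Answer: -474594898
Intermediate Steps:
X(j, F) = 2*F*(15 + j) (X(j, F) = (15 + j)*(2*F) = 2*F*(15 + j))
D(p) = p³
-42898 + D(X(15, -13)) = -42898 + (2*(-13)*(15 + 15))³ = -42898 + (2*(-13)*30)³ = -42898 + (-780)³ = -42898 - 474552000 = -474594898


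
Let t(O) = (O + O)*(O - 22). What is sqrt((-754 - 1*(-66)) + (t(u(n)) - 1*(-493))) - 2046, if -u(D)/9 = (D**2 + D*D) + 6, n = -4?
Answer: -2046 + sqrt(248781) ≈ -1547.2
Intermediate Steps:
u(D) = -54 - 18*D**2 (u(D) = -9*((D**2 + D*D) + 6) = -9*((D**2 + D**2) + 6) = -9*(2*D**2 + 6) = -9*(6 + 2*D**2) = -54 - 18*D**2)
t(O) = 2*O*(-22 + O) (t(O) = (2*O)*(-22 + O) = 2*O*(-22 + O))
sqrt((-754 - 1*(-66)) + (t(u(n)) - 1*(-493))) - 2046 = sqrt((-754 - 1*(-66)) + (2*(-54 - 18*(-4)**2)*(-22 + (-54 - 18*(-4)**2)) - 1*(-493))) - 2046 = sqrt((-754 + 66) + (2*(-54 - 18*16)*(-22 + (-54 - 18*16)) + 493)) - 2046 = sqrt(-688 + (2*(-54 - 288)*(-22 + (-54 - 288)) + 493)) - 2046 = sqrt(-688 + (2*(-342)*(-22 - 342) + 493)) - 2046 = sqrt(-688 + (2*(-342)*(-364) + 493)) - 2046 = sqrt(-688 + (248976 + 493)) - 2046 = sqrt(-688 + 249469) - 2046 = sqrt(248781) - 2046 = -2046 + sqrt(248781)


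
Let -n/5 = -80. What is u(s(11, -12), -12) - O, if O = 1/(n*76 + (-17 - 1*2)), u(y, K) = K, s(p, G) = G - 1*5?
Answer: -364573/30381 ≈ -12.000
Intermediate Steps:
n = 400 (n = -5*(-80) = 400)
s(p, G) = -5 + G (s(p, G) = G - 5 = -5 + G)
O = 1/30381 (O = 1/(400*76 + (-17 - 1*2)) = 1/(30400 + (-17 - 2)) = 1/(30400 - 19) = 1/30381 ≈ 3.2915e-5)
u(s(11, -12), -12) - O = -12 - 1*1/30381 = -12 - 1/30381 = -364573/30381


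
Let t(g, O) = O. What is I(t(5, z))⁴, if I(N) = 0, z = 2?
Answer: 0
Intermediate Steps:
I(t(5, z))⁴ = 0⁴ = 0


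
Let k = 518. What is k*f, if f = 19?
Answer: 9842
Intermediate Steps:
k*f = 518*19 = 9842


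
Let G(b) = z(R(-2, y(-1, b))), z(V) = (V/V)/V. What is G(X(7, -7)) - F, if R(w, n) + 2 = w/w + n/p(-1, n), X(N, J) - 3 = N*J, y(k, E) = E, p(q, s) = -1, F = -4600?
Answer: 207001/45 ≈ 4600.0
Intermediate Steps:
X(N, J) = 3 + J*N (X(N, J) = 3 + N*J = 3 + J*N)
R(w, n) = -1 - n (R(w, n) = -2 + (w/w + n/(-1)) = -2 + (1 + n*(-1)) = -2 + (1 - n) = -1 - n)
z(V) = 1/V
G(b) = 1/(-1 - b)
G(X(7, -7)) - F = 1/(-1 - (3 - 7*7)) - 1*(-4600) = 1/(-1 - (3 - 49)) + 4600 = 1/(-1 - 1*(-46)) + 4600 = 1/(-1 + 46) + 4600 = 1/45 + 4600 = 207001/45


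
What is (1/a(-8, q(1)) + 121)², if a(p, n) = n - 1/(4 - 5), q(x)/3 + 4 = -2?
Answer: 4227136/289 ≈ 14627.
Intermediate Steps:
q(x) = -18 (q(x) = -12 + 3*(-2) = -12 - 6 = -18)
a(p, n) = 1 + n (a(p, n) = n - 1/(-1) = n - 1*(-1) = n + 1 = 1 + n)
(1/a(-8, q(1)) + 121)² = (1/(1 - 18) + 121)² = (1/(-17) + 121)² = (-1/17 + 121)² = (2056/17)² = 4227136/289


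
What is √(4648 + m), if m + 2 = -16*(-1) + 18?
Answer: 6*√130 ≈ 68.411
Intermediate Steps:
m = 32 (m = -2 + (-16*(-1) + 18) = -2 + (16 + 18) = -2 + 34 = 32)
√(4648 + m) = √(4648 + 32) = √4680 = 6*√130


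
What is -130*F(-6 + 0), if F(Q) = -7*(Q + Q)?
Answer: -10920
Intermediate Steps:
F(Q) = -14*Q
-130*F(-6 + 0) = -(-1820)*(-6 + 0) = -(-1820)*(-6) = -130*84 = -10920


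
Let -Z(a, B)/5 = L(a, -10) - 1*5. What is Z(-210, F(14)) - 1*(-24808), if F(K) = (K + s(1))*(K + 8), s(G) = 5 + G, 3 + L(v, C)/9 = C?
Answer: 25418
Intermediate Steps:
L(v, C) = -27 + 9*C
F(K) = (6 + K)*(8 + K) (F(K) = (K + (5 + 1))*(K + 8) = (K + 6)*(8 + K) = (6 + K)*(8 + K))
Z(a, B) = 610 (Z(a, B) = -5*((-27 + 9*(-10)) - 1*5) = -5*((-27 - 90) - 5) = -5*(-117 - 5) = -5*(-122) = 610)
Z(-210, F(14)) - 1*(-24808) = 610 - 1*(-24808) = 610 + 24808 = 25418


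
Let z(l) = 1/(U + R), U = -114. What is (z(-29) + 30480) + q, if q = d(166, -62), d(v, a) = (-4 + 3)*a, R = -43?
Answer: 4795093/157 ≈ 30542.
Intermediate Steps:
d(v, a) = -a
q = 62 (q = -1*(-62) = 62)
z(l) = -1/157 (z(l) = 1/(-114 - 43) = 1/(-157) = -1/157)
(z(-29) + 30480) + q = (-1/157 + 30480) + 62 = 4785359/157 + 62 = 4795093/157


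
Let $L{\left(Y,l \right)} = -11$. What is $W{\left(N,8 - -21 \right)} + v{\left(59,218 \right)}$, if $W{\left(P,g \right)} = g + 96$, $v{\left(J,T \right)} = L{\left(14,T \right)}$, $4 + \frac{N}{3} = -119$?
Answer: $114$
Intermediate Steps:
$N = -369$ ($N = -12 + 3 \left(-119\right) = -12 - 357 = -369$)
$v{\left(J,T \right)} = -11$
$W{\left(P,g \right)} = 96 + g$
$W{\left(N,8 - -21 \right)} + v{\left(59,218 \right)} = \left(96 + \left(8 - -21\right)\right) - 11 = \left(96 + \left(8 + 21\right)\right) - 11 = \left(96 + 29\right) - 11 = 125 - 11 = 114$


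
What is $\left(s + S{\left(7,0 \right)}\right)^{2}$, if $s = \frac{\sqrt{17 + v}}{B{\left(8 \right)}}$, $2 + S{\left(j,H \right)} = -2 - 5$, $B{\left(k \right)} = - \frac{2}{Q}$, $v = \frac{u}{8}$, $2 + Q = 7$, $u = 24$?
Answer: $206 + 90 \sqrt{5} \approx 407.25$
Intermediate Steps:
$Q = 5$ ($Q = -2 + 7 = 5$)
$v = 3$ ($v = \frac{24}{8} = 24 \cdot \frac{1}{8} = 3$)
$B{\left(k \right)} = - \frac{2}{5}$
$S{\left(j,H \right)} = -9$ ($S{\left(j,H \right)} = -2 - 7 = -9$)
$s = - 5 \sqrt{5}$ ($s = \frac{\sqrt{17 + 3}}{- \frac{2}{5}} = \sqrt{20} \left(- \frac{5}{2}\right) = 2 \sqrt{5} \left(- \frac{5}{2}\right) = - 5 \sqrt{5} \approx -11.18$)
$\left(s + S{\left(7,0 \right)}\right)^{2} = \left(- 5 \sqrt{5} - 9\right)^{2} = \left(-9 - 5 \sqrt{5}\right)^{2}$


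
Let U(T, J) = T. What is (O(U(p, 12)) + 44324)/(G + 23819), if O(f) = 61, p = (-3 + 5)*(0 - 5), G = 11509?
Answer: 14795/11776 ≈ 1.2564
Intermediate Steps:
p = -10 (p = 2*(-5) = -10)
(O(U(p, 12)) + 44324)/(G + 23819) = (61 + 44324)/(11509 + 23819) = 44385/35328 = 44385*(1/35328) = 14795/11776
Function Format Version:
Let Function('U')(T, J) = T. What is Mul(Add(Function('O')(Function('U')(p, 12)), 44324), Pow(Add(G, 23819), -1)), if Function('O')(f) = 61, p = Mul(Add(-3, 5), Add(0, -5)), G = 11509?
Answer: Rational(14795, 11776) ≈ 1.2564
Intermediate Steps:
p = -10 (p = Mul(2, -5) = -10)
Mul(Add(Function('O')(Function('U')(p, 12)), 44324), Pow(Add(G, 23819), -1)) = Mul(Add(61, 44324), Pow(Add(11509, 23819), -1)) = Mul(44385, Pow(35328, -1)) = Mul(44385, Rational(1, 35328)) = Rational(14795, 11776)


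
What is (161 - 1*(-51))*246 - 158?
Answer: 51994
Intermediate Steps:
(161 - 1*(-51))*246 - 158 = (161 + 51)*246 - 158 = 212*246 - 158 = 52152 - 158 = 51994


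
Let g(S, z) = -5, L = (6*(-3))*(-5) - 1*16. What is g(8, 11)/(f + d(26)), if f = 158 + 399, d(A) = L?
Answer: -5/631 ≈ -0.0079239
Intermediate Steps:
L = 74 (L = -18*(-5) - 16 = 90 - 16 = 74)
d(A) = 74
f = 557
g(8, 11)/(f + d(26)) = -5/(557 + 74) = -5/631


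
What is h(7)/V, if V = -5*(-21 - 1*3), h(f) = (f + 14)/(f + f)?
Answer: 1/80 ≈ 0.012500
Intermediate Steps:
h(f) = (14 + f)/(2*f) (h(f) = (14 + f)/((2*f)) = (14 + f)*(1/(2*f)) = (14 + f)/(2*f))
V = 120 (V = -5*(-21 - 3) = -5*(-24) = 120)
h(7)/V = ((½)*(14 + 7)/7)/120 = ((½)*(⅐)*21)*(1/120) = (3/2)*(1/120) = 1/80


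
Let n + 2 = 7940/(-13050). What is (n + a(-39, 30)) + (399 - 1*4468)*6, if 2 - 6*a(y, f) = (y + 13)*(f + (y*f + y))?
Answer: -38530484/1305 ≈ -29525.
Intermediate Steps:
a(y, f) = ⅓ - (13 + y)*(f + y + f*y)/6 (a(y, f) = ⅓ - (y + 13)*(f + (y*f + y))/6 = ⅓ - (13 + y)*(f + (f*y + y))/6 = ⅓ - (13 + y)*(f + (y + f*y))/6 = ⅓ - (13 + y)*(f + y + f*y)/6)
n = -3404/1305 (n = -2 + 7940/(-13050) = -2 + 7940*(-1/13050) = -2 - 794/1305 = -3404/1305 ≈ -2.6084)
(n + a(-39, 30)) + (399 - 1*4468)*6 = (-3404/1305 + (⅓ - 13/6*30 - 13/6*(-39) - ⅙*(-39)² - 7/3*30*(-39) - ⅙*30*(-39)²)) + (399 - 1*4468)*6 = (-3404/1305 + (⅓ - 65 + 169/2 - ⅙*1521 + 2730 - ⅙*30*1521)) + (399 - 4468)*6 = (-3404/1305 + (⅓ - 65 + 169/2 - 507/2 + 2730 - 7605)) - 4069*6 = (-3404/1305 - 15326/3) - 24414 = -6670214/1305 - 24414 = -38530484/1305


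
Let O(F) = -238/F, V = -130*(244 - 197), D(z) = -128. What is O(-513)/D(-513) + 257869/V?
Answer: -4233541049/100301760 ≈ -42.208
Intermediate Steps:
V = -6110 (V = -130*47 = -6110)
O(-513)/D(-513) + 257869/V = -238/(-513)/(-128) + 257869/(-6110) = -238*(-1/513)*(-1/128) + 257869*(-1/6110) = (238/513)*(-1/128) - 257869/6110 = -119/32832 - 257869/6110 = -4233541049/100301760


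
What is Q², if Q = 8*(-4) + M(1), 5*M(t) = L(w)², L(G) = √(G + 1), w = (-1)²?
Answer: 24964/25 ≈ 998.56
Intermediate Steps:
w = 1
L(G) = √(1 + G)
M(t) = ⅖ (M(t) = (√(1 + 1))²/5 = (√2)²/5 = (⅕)*2 = ⅖)
Q = -158/5 (Q = 8*(-4) + ⅖ = -32 + ⅖ = -158/5 ≈ -31.600)
Q² = (-158/5)² = 24964/25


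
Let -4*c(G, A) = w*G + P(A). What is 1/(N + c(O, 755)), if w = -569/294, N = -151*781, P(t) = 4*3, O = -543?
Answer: -392/46333117 ≈ -8.4605e-6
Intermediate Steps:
P(t) = 12
N = -117931
w = -569/294 (w = -569*1/294 = -569/294 ≈ -1.9354)
c(G, A) = -3 + 569*G/1176 (c(G, A) = -(-569*G/294 + 12)/4 = -(12 - 569*G/294)/4 = -3 + 569*G/1176)
1/(N + c(O, 755)) = 1/(-117931 + (-3 + (569/1176)*(-543))) = 1/(-117931 + (-3 - 102989/392)) = 1/(-117931 - 104165/392) = 1/(-46333117/392) = -392/46333117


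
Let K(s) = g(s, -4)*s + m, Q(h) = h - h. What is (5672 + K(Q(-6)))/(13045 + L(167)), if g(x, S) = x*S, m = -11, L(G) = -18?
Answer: 5661/13027 ≈ 0.43456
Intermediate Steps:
g(x, S) = S*x
Q(h) = 0
K(s) = -11 - 4*s² (K(s) = (-4*s)*s - 11 = -4*s² - 11 = -11 - 4*s²)
(5672 + K(Q(-6)))/(13045 + L(167)) = (5672 + (-11 - 4*0²))/(13045 - 18) = (5672 + (-11 - 4*0))/13027 = (5672 + (-11 + 0))*(1/13027) = (5672 - 11)*(1/13027) = 5661*(1/13027) = 5661/13027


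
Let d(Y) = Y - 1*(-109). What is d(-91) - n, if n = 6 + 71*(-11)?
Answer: 793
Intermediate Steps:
n = -775 (n = 6 - 781 = -775)
d(Y) = 109 + Y (d(Y) = Y + 109 = 109 + Y)
d(-91) - n = (109 - 91) - 1*(-775) = 18 + 775 = 793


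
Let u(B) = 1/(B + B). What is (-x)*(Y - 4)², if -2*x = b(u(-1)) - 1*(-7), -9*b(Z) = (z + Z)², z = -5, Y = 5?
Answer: 131/72 ≈ 1.8194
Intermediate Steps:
u(B) = 1/(2*B)
b(Z) = -(-5 + Z)²/9
x = -131/72 (x = -(-(-5 + (½)/(-1))²/9 - 1*(-7))/2 = -(-(-5 + (½)*(-1))²/9 + 7)/2 = -(-(-5 - ½)²/9 + 7)/2 = -(-(-11/2)²/9 + 7)/2 = -(-⅑*121/4 + 7)/2 = -(-121/36 + 7)/2 = -½*131/36 = -131/72 ≈ -1.8194)
(-x)*(Y - 4)² = (-1*(-131/72))*(5 - 4)² = (131/72)*1² = (131/72)*1 = 131/72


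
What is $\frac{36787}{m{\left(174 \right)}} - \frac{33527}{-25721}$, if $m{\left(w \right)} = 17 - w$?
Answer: $- \frac{940934688}{4038197} \approx -233.01$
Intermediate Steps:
$\frac{36787}{m{\left(174 \right)}} - \frac{33527}{-25721} = \frac{36787}{17 - 174} - \frac{33527}{-25721} = \frac{36787}{17 - 174} - - \frac{33527}{25721} = \frac{36787}{-157} + \frac{33527}{25721} = 36787 \left(- \frac{1}{157}\right) + \frac{33527}{25721} = - \frac{36787}{157} + \frac{33527}{25721} = - \frac{940934688}{4038197}$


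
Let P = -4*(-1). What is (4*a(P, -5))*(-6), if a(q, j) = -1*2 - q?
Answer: 144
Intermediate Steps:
P = 4
a(q, j) = -2 - q
(4*a(P, -5))*(-6) = (4*(-2 - 1*4))*(-6) = (4*(-2 - 4))*(-6) = (4*(-6))*(-6) = -24*(-6) = 144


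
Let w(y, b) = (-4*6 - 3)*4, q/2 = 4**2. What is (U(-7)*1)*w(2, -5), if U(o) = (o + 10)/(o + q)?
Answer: -324/25 ≈ -12.960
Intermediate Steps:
q = 32 (q = 2*4**2 = 2*16 = 32)
w(y, b) = -108 (w(y, b) = (-24 - 3)*4 = -27*4 = -108)
U(o) = (10 + o)/(32 + o) (U(o) = (o + 10)/(o + 32) = (10 + o)/(32 + o))
(U(-7)*1)*w(2, -5) = (((10 - 7)/(32 - 7))*1)*(-108) = ((3/25)*1)*(-108) = (3/25)*(-108) = -324/25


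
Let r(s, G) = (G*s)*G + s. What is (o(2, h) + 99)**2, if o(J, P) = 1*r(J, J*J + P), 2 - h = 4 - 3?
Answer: 22801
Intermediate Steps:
h = 1 (h = 2 - (4 - 3) = 2 - 1*1 = 2 - 1 = 1)
r(s, G) = s + s*G**2 (r(s, G) = s*G**2 + s = s + s*G**2)
o(J, P) = J*(1 + (P + J**2)**2) (o(J, P) = 1*(J*(1 + (J*J + P)**2)) = 1*(J*(1 + (J**2 + P)**2)) = 1*(J*(1 + (P + J**2)**2)) = J*(1 + (P + J**2)**2))
(o(2, h) + 99)**2 = (2*(1 + (1 + 2**2)**2) + 99)**2 = (2*(1 + (1 + 4)**2) + 99)**2 = (2*(1 + 5**2) + 99)**2 = (2*(1 + 25) + 99)**2 = (2*26 + 99)**2 = (52 + 99)**2 = 151**2 = 22801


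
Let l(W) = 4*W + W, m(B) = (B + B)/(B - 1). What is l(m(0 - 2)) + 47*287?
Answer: 40487/3 ≈ 13496.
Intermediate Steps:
m(B) = 2*B/(-1 + B) (m(B) = (2*B)/(-1 + B) = 2*B/(-1 + B))
l(W) = 5*W
l(m(0 - 2)) + 47*287 = 5*(2*(0 - 2)/(-1 + (0 - 2))) + 47*287 = 5*(2*(-2)/(-1 - 2)) + 13489 = 5*(2*(-2)/(-3)) + 13489 = 5*(2*(-2)*(-⅓)) + 13489 = 5*(4/3) + 13489 = 20/3 + 13489 = 40487/3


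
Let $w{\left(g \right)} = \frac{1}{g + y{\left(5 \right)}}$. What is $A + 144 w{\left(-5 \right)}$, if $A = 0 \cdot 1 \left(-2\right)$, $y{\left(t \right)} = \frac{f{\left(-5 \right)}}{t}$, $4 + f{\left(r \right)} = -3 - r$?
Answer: $- \frac{80}{3} \approx -26.667$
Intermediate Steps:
$f{\left(r \right)} = -7 - r$ ($f{\left(r \right)} = -4 - \left(3 + r\right) = -7 - r$)
$y{\left(t \right)} = - \frac{2}{t}$ ($y{\left(t \right)} = \frac{-7 - -5}{t} = \frac{-7 + 5}{t} = - \frac{2}{t}$)
$w{\left(g \right)} = \frac{1}{- \frac{2}{5} + g}$ ($w{\left(g \right)} = \frac{1}{g - \frac{2}{5}} = \frac{1}{- \frac{2}{5} + g}$)
$A = 0$ ($A = 0 \left(-2\right) = 0$)
$A + 144 w{\left(-5 \right)} = 0 + 144 \frac{5}{-2 + 5 \left(-5\right)} = 0 + 144 \frac{5}{-2 - 25} = 0 + 144 \frac{5}{-27} = 0 + 144 \cdot 5 \left(- \frac{1}{27}\right) = 0 + 144 \left(- \frac{5}{27}\right) = 0 - \frac{80}{3} = - \frac{80}{3}$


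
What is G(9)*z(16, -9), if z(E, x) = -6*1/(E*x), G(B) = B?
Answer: 3/8 ≈ 0.37500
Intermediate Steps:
z(E, x) = -6/(E*x) (z(E, x) = -6*1/(E*x) = -6/(E*x))
G(9)*z(16, -9) = 9*(-6/(16*(-9))) = 9*(-6*1/16*(-⅑)) = 9*(1/24) = 3/8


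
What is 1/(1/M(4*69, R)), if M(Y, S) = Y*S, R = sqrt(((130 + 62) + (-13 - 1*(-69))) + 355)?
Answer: 828*sqrt(67) ≈ 6777.5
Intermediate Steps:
R = 3*sqrt(67) (R = sqrt((192 + (-13 + 69)) + 355) = sqrt((192 + 56) + 355) = sqrt(248 + 355) = sqrt(603) = 3*sqrt(67) ≈ 24.556)
M(Y, S) = S*Y
1/(1/M(4*69, R)) = 1/(1/((3*sqrt(67))*(4*69))) = 1/(1/((3*sqrt(67))*276)) = 1/(1/(828*sqrt(67))) = 1/(sqrt(67)/55476) = 828*sqrt(67)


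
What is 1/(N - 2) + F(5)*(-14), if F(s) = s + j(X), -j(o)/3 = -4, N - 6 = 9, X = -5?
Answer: -3093/13 ≈ -237.92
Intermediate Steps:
N = 15 (N = 6 + 9 = 15)
j(o) = 12 (j(o) = -3*(-4) = 12)
F(s) = 12 + s (F(s) = s + 12 = 12 + s)
1/(N - 2) + F(5)*(-14) = 1/(15 - 2) + (12 + 5)*(-14) = 1/13 + 17*(-14) = 1/13 - 238 = -3093/13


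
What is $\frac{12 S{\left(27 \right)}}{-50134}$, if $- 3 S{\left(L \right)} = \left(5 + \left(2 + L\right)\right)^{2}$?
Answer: $\frac{2312}{25067} \approx 0.092233$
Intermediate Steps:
$S{\left(L \right)} = - \frac{\left(7 + L\right)^{2}}{3}$ ($S{\left(L \right)} = - \frac{\left(5 + \left(2 + L\right)\right)^{2}}{3} = - \frac{\left(7 + L\right)^{2}}{3}$)
$\frac{12 S{\left(27 \right)}}{-50134} = \frac{12 \left(- \frac{\left(7 + 27\right)^{2}}{3}\right)}{-50134} = 12 \left(- \frac{34^{2}}{3}\right) \left(- \frac{1}{50134}\right) = 12 \left(\left(- \frac{1}{3}\right) 1156\right) \left(- \frac{1}{50134}\right) = 12 \left(- \frac{1156}{3}\right) \left(- \frac{1}{50134}\right) = \left(-4624\right) \left(- \frac{1}{50134}\right) = \frac{2312}{25067}$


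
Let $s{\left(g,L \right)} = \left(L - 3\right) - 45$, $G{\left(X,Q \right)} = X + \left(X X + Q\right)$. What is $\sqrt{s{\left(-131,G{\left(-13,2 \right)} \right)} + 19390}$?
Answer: $10 \sqrt{195} \approx 139.64$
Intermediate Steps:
$G{\left(X,Q \right)} = Q + X + X^{2}$ ($G{\left(X,Q \right)} = X + \left(X^{2} + Q\right) = X + \left(Q + X^{2}\right) = Q + X + X^{2}$)
$s{\left(g,L \right)} = -48 + L$ ($s{\left(g,L \right)} = \left(-3 + L\right) - 45 = -48 + L$)
$\sqrt{s{\left(-131,G{\left(-13,2 \right)} \right)} + 19390} = \sqrt{\left(-48 + \left(2 - 13 + \left(-13\right)^{2}\right)\right) + 19390} = \sqrt{\left(-48 + \left(2 - 13 + 169\right)\right) + 19390} = \sqrt{\left(-48 + 158\right) + 19390} = \sqrt{110 + 19390} = \sqrt{19500} = 10 \sqrt{195}$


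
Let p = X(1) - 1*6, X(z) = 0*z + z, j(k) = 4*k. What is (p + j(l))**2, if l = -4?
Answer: 441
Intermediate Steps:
X(z) = z (X(z) = 0 + z = z)
p = -5 (p = 1 - 1*6 = 1 - 6 = -5)
(p + j(l))**2 = (-5 + 4*(-4))**2 = (-5 - 16)**2 = (-21)**2 = 441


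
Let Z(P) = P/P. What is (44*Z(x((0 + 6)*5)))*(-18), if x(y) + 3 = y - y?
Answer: -792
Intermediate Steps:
x(y) = -3 (x(y) = -3 + (y - y) = -3 + 0 = -3)
Z(P) = 1
(44*Z(x((0 + 6)*5)))*(-18) = (44*1)*(-18) = 44*(-18) = -792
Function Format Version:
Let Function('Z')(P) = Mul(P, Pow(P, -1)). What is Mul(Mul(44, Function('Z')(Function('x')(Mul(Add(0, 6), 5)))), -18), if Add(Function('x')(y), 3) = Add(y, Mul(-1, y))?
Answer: -792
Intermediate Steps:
Function('x')(y) = -3 (Function('x')(y) = Add(-3, Add(y, Mul(-1, y))) = Add(-3, 0) = -3)
Function('Z')(P) = 1
Mul(Mul(44, Function('Z')(Function('x')(Mul(Add(0, 6), 5)))), -18) = Mul(Mul(44, 1), -18) = Mul(44, -18) = -792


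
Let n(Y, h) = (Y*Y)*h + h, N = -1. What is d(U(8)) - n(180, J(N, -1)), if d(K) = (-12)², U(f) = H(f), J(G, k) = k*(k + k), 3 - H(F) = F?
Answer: -64658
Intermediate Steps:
H(F) = 3 - F
J(G, k) = 2*k² (J(G, k) = k*(2*k) = 2*k²)
U(f) = 3 - f
d(K) = 144
n(Y, h) = h + h*Y² (n(Y, h) = Y²*h + h = h*Y² + h = h + h*Y²)
d(U(8)) - n(180, J(N, -1)) = 144 - 2*(-1)²*(1 + 180²) = 144 - 2*1*(1 + 32400) = 144 - 2*32401 = 144 - 1*64802 = 144 - 64802 = -64658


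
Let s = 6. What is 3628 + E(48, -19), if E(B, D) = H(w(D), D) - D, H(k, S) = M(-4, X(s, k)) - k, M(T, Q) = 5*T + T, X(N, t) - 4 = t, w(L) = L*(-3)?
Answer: 3566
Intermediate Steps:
w(L) = -3*L
X(N, t) = 4 + t
M(T, Q) = 6*T
H(k, S) = -24 - k (H(k, S) = 6*(-4) - k = -24 - k)
E(B, D) = -24 + 2*D (E(B, D) = (-24 - (-3)*D) - D = (-24 + 3*D) - D = -24 + 2*D)
3628 + E(48, -19) = 3628 + (-24 + 2*(-19)) = 3628 + (-24 - 38) = 3628 - 62 = 3566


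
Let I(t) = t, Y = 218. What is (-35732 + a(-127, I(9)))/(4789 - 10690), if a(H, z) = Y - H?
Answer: 35387/5901 ≈ 5.9968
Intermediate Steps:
a(H, z) = 218 - H
(-35732 + a(-127, I(9)))/(4789 - 10690) = (-35732 + (218 - 1*(-127)))/(4789 - 10690) = (-35732 + (218 + 127))/(-5901) = (-35732 + 345)*(-1/5901) = -35387*(-1/5901) = 35387/5901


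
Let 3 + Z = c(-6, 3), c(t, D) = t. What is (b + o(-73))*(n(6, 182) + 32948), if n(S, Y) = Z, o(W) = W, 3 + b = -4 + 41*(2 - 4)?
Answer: -5336118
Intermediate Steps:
b = -89 (b = -3 + (-4 + 41*(2 - 4)) = -3 + (-4 + 41*(-2)) = -3 + (-4 - 82) = -3 - 86 = -89)
Z = -9 (Z = -3 - 6 = -9)
n(S, Y) = -9
(b + o(-73))*(n(6, 182) + 32948) = (-89 - 73)*(-9 + 32948) = -162*32939 = -5336118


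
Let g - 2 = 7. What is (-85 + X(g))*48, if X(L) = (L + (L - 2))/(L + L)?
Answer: -12112/3 ≈ -4037.3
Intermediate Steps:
g = 9 (g = 2 + 7 = 9)
X(L) = (-2 + 2*L)/(2*L) (X(L) = (L + (-2 + L))/((2*L)) = (-2 + 2*L)*(1/(2*L)) = (-2 + 2*L)/(2*L))
(-85 + X(g))*48 = (-85 + (-1 + 9)/9)*48 = (-85 + (⅑)*8)*48 = (-85 + 8/9)*48 = -757/9*48 = -12112/3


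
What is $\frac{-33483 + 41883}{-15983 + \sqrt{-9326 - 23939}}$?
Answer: $- \frac{67128600}{127744777} - \frac{4200 i \sqrt{33265}}{127744777} \approx -0.52549 - 0.0059965 i$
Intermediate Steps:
$\frac{-33483 + 41883}{-15983 + \sqrt{-9326 - 23939}} = \frac{8400}{-15983 + \sqrt{-33265}} = \frac{8400}{-15983 + i \sqrt{33265}}$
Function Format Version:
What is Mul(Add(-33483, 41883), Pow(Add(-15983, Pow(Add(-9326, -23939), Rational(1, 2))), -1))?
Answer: Add(Rational(-67128600, 127744777), Mul(Rational(-4200, 127744777), I, Pow(33265, Rational(1, 2)))) ≈ Add(-0.52549, Mul(-0.0059965, I))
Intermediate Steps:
Mul(Add(-33483, 41883), Pow(Add(-15983, Pow(Add(-9326, -23939), Rational(1, 2))), -1)) = Mul(8400, Pow(Add(-15983, Pow(-33265, Rational(1, 2))), -1)) = Mul(8400, Pow(Add(-15983, Mul(I, Pow(33265, Rational(1, 2)))), -1))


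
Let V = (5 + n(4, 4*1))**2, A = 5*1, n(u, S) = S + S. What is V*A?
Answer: 845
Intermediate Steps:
n(u, S) = 2*S
A = 5
V = 169 (V = (5 + 2*(4*1))**2 = (5 + 2*4)**2 = (5 + 8)**2 = 13**2 = 169)
V*A = 169*5 = 845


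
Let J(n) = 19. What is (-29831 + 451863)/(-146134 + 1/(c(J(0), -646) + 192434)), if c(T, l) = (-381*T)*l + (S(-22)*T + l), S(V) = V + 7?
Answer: -2054408306704/711365260197 ≈ -2.8880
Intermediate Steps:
S(V) = 7 + V
c(T, l) = l - 15*T - 381*T*l (c(T, l) = (-381*T)*l + ((7 - 22)*T + l) = -381*T*l + (-15*T + l) = -381*T*l + (l - 15*T) = l - 15*T - 381*T*l)
(-29831 + 451863)/(-146134 + 1/(c(J(0), -646) + 192434)) = (-29831 + 451863)/(-146134 + 1/((-646 - 15*19 - 381*19*(-646)) + 192434)) = 422032/(-146134 + 1/((-646 - 285 + 4676394) + 192434)) = 422032/(-146134 + 1/(4675463 + 192434)) = 422032/(-146134 + 1/4867897) = 422032/(-711365260197/4867897) = 422032*(-4867897/711365260197) = -2054408306704/711365260197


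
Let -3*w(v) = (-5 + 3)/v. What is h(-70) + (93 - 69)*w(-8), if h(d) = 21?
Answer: 19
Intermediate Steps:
w(v) = 2/(3*v) (w(v) = -(-5 + 3)/(3*v) = -(-2)/(3*v) = 2/(3*v))
h(-70) + (93 - 69)*w(-8) = 21 + (93 - 69)*((⅔)/(-8)) = 21 + 24*((⅔)*(-⅛)) = 21 + 24*(-1/12) = 21 - 2 = 19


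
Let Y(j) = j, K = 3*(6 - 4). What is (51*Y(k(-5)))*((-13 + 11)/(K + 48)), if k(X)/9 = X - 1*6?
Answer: 187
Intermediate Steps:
k(X) = -54 + 9*X (k(X) = 9*(X - 1*6) = 9*(X - 6) = 9*(-6 + X) = -54 + 9*X)
K = 6 (K = 3*2 = 6)
(51*Y(k(-5)))*((-13 + 11)/(K + 48)) = (51*(-54 + 9*(-5)))*((-13 + 11)/(6 + 48)) = (51*(-54 - 45))*(-2/54) = (51*(-99))*(-2*1/54) = -5049*(-1/27) = 187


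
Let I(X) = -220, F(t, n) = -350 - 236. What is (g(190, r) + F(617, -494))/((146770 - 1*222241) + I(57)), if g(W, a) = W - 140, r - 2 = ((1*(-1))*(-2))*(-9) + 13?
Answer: 536/75691 ≈ 0.0070814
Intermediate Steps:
F(t, n) = -586
r = -3 (r = 2 + (((1*(-1))*(-2))*(-9) + 13) = 2 + (-1*(-2)*(-9) + 13) = 2 + (2*(-9) + 13) = 2 + (-18 + 13) = 2 - 5 = -3)
g(W, a) = -140 + W
(g(190, r) + F(617, -494))/((146770 - 1*222241) + I(57)) = ((-140 + 190) - 586)/((146770 - 1*222241) - 220) = (50 - 586)/((146770 - 222241) - 220) = -536/(-75471 - 220) = -536/(-75691) = -536*(-1/75691) = 536/75691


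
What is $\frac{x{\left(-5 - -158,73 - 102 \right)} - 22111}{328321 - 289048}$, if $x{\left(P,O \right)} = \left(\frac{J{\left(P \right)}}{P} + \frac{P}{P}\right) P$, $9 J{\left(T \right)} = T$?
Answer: $- \frac{21941}{39273} \approx -0.55868$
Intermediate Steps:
$J{\left(T \right)} = \frac{T}{9}$
$x{\left(P,O \right)} = \frac{10 P}{9}$ ($x{\left(P,O \right)} = \left(\frac{\frac{1}{9} P}{P} + \frac{P}{P}\right) P = \left(\frac{1}{9} + 1\right) P = \frac{10 P}{9}$)
$\frac{x{\left(-5 - -158,73 - 102 \right)} - 22111}{328321 - 289048} = \frac{\frac{10 \left(-5 - -158\right)}{9} - 22111}{328321 - 289048} = \frac{\frac{10 \left(-5 + 158\right)}{9} - 22111}{39273} = \left(\frac{10}{9} \cdot 153 - 22111\right) \frac{1}{39273} = \left(170 - 22111\right) \frac{1}{39273} = \left(-21941\right) \frac{1}{39273} = - \frac{21941}{39273}$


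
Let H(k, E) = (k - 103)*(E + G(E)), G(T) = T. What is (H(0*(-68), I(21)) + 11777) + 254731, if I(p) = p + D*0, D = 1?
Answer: 262182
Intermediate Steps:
I(p) = p (I(p) = p + 1*0 = p + 0 = p)
H(k, E) = 2*E*(-103 + k) (H(k, E) = (k - 103)*(E + E) = (-103 + k)*(2*E) = 2*E*(-103 + k))
(H(0*(-68), I(21)) + 11777) + 254731 = (2*21*(-103 + 0*(-68)) + 11777) + 254731 = (2*21*(-103 + 0) + 11777) + 254731 = (2*21*(-103) + 11777) + 254731 = (-4326 + 11777) + 254731 = 7451 + 254731 = 262182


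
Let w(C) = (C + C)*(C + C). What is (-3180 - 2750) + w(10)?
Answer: -5530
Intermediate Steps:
w(C) = 4*C**2 (w(C) = (2*C)*(2*C) = 4*C**2)
(-3180 - 2750) + w(10) = (-3180 - 2750) + 4*10**2 = -5930 + 4*100 = -5930 + 400 = -5530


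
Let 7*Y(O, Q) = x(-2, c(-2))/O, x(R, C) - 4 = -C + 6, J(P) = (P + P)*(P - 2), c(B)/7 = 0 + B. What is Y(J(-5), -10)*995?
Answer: 2388/49 ≈ 48.735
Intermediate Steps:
c(B) = 7*B (c(B) = 7*(0 + B) = 7*B)
J(P) = 2*P*(-2 + P) (J(P) = (2*P)*(-2 + P) = 2*P*(-2 + P))
x(R, C) = 10 - C (x(R, C) = 4 + (-C + 6) = 4 + (6 - C) = 10 - C)
Y(O, Q) = 24/(7*O) (Y(O, Q) = ((10 - 7*(-2))/O)/7 = ((10 - 1*(-14))/O)/7 = ((10 + 14)/O)/7 = (24/O)/7 = 24/(7*O))
Y(J(-5), -10)*995 = (24/(7*((2*(-5)*(-2 - 5)))))*995 = (24/(7*((2*(-5)*(-7)))))*995 = ((24/7)/70)*995 = ((24/7)*(1/70))*995 = (12/245)*995 = 2388/49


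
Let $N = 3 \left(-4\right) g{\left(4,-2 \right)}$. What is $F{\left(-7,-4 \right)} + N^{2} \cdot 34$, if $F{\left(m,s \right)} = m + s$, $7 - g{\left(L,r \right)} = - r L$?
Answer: $4885$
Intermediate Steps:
$g{\left(L,r \right)} = 7 + L r$ ($g{\left(L,r \right)} = 7 - - r L = 7 - - L r = 7 + L r$)
$N = 12$ ($N = 3 \left(-4\right) \left(7 + 4 \left(-2\right)\right) = - 12 \left(7 - 8\right) = \left(-12\right) \left(-1\right) = 12$)
$F{\left(-7,-4 \right)} + N^{2} \cdot 34 = \left(-7 - 4\right) + 12^{2} \cdot 34 = -11 + 144 \cdot 34 = -11 + 4896 = 4885$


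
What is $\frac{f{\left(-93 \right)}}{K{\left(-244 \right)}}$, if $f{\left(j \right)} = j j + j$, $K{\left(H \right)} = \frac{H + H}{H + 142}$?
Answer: $\frac{109089}{61} \approx 1788.3$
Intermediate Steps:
$K{\left(H \right)} = \frac{2 H}{142 + H}$
$f{\left(j \right)} = j + j^{2}$ ($f{\left(j \right)} = j^{2} + j = j + j^{2}$)
$\frac{f{\left(-93 \right)}}{K{\left(-244 \right)}} = \frac{\left(-93\right) \left(1 - 93\right)}{2 \left(-244\right) \frac{1}{142 - 244}} = \frac{\left(-93\right) \left(-92\right)}{2 \left(-244\right) \frac{1}{-102}} = \frac{8556}{2 \left(-244\right) \left(- \frac{1}{102}\right)} = \frac{8556}{\frac{244}{51}} = 8556 \cdot \frac{51}{244} = \frac{109089}{61}$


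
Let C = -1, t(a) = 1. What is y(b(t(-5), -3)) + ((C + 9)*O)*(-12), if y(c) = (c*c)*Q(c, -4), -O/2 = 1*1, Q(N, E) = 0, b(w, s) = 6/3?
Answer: 192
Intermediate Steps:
b(w, s) = 2 (b(w, s) = 6*(⅓) = 2)
O = -2 ≈ -2.0000
y(c) = 0 (y(c) = (c*c)*0 = c²*0 = 0)
y(b(t(-5), -3)) + ((C + 9)*O)*(-12) = 0 + ((-1 + 9)*(-2))*(-12) = 0 + (8*(-2))*(-12) = 0 - 16*(-12) = 0 + 192 = 192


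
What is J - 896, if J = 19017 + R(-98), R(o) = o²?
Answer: 27725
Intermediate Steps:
J = 28621 (J = 19017 + (-98)² = 19017 + 9604 = 28621)
J - 896 = 28621 - 896 = 27725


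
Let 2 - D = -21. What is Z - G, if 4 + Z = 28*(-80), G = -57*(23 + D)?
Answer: 378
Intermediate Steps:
D = 23 (D = 2 - 1*(-21) = 2 + 21 = 23)
G = -2622 (G = -57*(23 + 23) = -57*46 = -2622)
Z = -2244 (Z = -4 + 28*(-80) = -4 - 2240 = -2244)
Z - G = -2244 - 1*(-2622) = -2244 + 2622 = 378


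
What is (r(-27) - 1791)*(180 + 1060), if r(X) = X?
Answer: -2254320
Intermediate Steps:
(r(-27) - 1791)*(180 + 1060) = (-27 - 1791)*(180 + 1060) = -1818*1240 = -2254320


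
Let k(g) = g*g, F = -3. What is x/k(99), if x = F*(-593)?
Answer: 593/3267 ≈ 0.18151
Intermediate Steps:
x = 1779 (x = -3*(-593) = 1779)
k(g) = g²
x/k(99) = 1779/(99²) = 1779/9801 = 1779*(1/9801) = 593/3267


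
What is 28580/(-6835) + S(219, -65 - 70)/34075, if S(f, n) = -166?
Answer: -194999622/46580525 ≈ -4.1863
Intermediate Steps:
28580/(-6835) + S(219, -65 - 70)/34075 = 28580/(-6835) - 166/34075 = 28580*(-1/6835) - 166*1/34075 = -5716/1367 - 166/34075 = -194999622/46580525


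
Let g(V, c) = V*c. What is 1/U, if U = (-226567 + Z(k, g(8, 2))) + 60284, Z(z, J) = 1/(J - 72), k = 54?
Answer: -56/9311849 ≈ -6.0138e-6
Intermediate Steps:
Z(z, J) = 1/(-72 + J)
U = -9311849/56 (U = (-226567 + 1/(-72 + 8*2)) + 60284 = (-226567 + 1/(-72 + 16)) + 60284 = (-226567 + 1/(-56)) + 60284 = (-226567 - 1/56) + 60284 = -12687753/56 + 60284 = -9311849/56 ≈ -1.6628e+5)
1/U = 1/(-9311849/56) = -56/9311849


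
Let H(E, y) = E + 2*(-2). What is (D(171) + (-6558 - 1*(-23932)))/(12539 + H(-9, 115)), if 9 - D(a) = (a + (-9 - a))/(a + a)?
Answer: 660555/475988 ≈ 1.3878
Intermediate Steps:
H(E, y) = -4 + E (H(E, y) = E - 4 = -4 + E)
D(a) = 9 + 9/(2*a) (D(a) = 9 - (a + (-9 - a))/(a + a) = 9 - (-9)/(2*a) = 9 + 9/(2*a))
(D(171) + (-6558 - 1*(-23932)))/(12539 + H(-9, 115)) = ((9 + (9/2)/171) + (-6558 - 1*(-23932)))/(12539 + (-4 - 9)) = ((9 + (9/2)*(1/171)) + (-6558 + 23932))/(12539 - 13) = ((9 + 1/38) + 17374)/12526 = (343/38 + 17374)*(1/12526) = (660555/38)*(1/12526) = 660555/475988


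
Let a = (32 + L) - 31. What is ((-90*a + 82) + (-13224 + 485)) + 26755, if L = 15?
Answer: 12658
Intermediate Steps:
a = 16 (a = (32 + 15) - 31 = 47 - 31 = 16)
((-90*a + 82) + (-13224 + 485)) + 26755 = ((-90*16 + 82) + (-13224 + 485)) + 26755 = ((-1440 + 82) - 12739) + 26755 = (-1358 - 12739) + 26755 = -14097 + 26755 = 12658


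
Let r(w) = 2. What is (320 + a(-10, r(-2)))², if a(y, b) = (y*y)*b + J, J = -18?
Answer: 252004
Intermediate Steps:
a(y, b) = -18 + b*y² (a(y, b) = (y*y)*b - 18 = y²*b - 18 = b*y² - 18 = -18 + b*y²)
(320 + a(-10, r(-2)))² = (320 + (-18 + 2*(-10)²))² = (320 + (-18 + 2*100))² = (320 + (-18 + 200))² = (320 + 182)² = 502² = 252004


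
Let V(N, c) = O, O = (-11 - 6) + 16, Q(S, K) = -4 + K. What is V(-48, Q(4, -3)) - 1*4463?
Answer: -4464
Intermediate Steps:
O = -1 (O = -17 + 16 = -1)
V(N, c) = -1
V(-48, Q(4, -3)) - 1*4463 = -1 - 1*4463 = -1 - 4463 = -4464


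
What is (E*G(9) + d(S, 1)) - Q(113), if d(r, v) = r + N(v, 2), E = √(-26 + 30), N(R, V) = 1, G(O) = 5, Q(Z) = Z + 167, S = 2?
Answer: -267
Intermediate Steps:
Q(Z) = 167 + Z
E = 2 (E = √4 = 2)
d(r, v) = 1 + r (d(r, v) = r + 1 = 1 + r)
(E*G(9) + d(S, 1)) - Q(113) = (2*5 + (1 + 2)) - (167 + 113) = (10 + 3) - 1*280 = 13 - 280 = -267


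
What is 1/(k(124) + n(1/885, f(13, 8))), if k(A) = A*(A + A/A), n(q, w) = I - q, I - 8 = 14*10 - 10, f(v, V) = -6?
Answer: 885/13839629 ≈ 6.3947e-5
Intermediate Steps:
I = 138 (I = 8 + (14*10 - 10) = 8 + (140 - 10) = 8 + 130 = 138)
n(q, w) = 138 - q
k(A) = A*(1 + A) (k(A) = A*(A + 1) = A*(1 + A))
1/(k(124) + n(1/885, f(13, 8))) = 1/(124*(1 + 124) + (138 - 1/885)) = 1/(124*125 + (138 - 1*1/885)) = 1/(15500 + (138 - 1/885)) = 1/(15500 + 122129/885) = 1/(13839629/885) = 885/13839629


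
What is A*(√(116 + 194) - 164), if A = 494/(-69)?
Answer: 81016/69 - 494*√310/69 ≈ 1048.1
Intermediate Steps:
A = -494/69 (A = 494*(-1/69) = -494/69 ≈ -7.1594)
A*(√(116 + 194) - 164) = -494*(√(116 + 194) - 164)/69 = -494*(√310 - 164)/69 = -494*(-164 + √310)/69 = 81016/69 - 494*√310/69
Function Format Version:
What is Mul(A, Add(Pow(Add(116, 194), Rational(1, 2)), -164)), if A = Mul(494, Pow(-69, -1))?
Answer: Add(Rational(81016, 69), Mul(Rational(-494, 69), Pow(310, Rational(1, 2)))) ≈ 1048.1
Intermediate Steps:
A = Rational(-494, 69) (A = Mul(494, Rational(-1, 69)) = Rational(-494, 69) ≈ -7.1594)
Mul(A, Add(Pow(Add(116, 194), Rational(1, 2)), -164)) = Mul(Rational(-494, 69), Add(Pow(Add(116, 194), Rational(1, 2)), -164)) = Mul(Rational(-494, 69), Add(Pow(310, Rational(1, 2)), -164)) = Mul(Rational(-494, 69), Add(-164, Pow(310, Rational(1, 2)))) = Add(Rational(81016, 69), Mul(Rational(-494, 69), Pow(310, Rational(1, 2))))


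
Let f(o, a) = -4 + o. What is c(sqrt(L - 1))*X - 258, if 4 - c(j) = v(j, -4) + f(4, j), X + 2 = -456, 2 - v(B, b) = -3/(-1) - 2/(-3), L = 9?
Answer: -8560/3 ≈ -2853.3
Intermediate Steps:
v(B, b) = -5/3 (v(B, b) = 2 - (-3/(-1) - 2/(-3)) = 2 - (-3*(-1) - 2*(-1/3)) = 2 - (3 + 2/3) = 2 - 1*11/3 = 2 - 11/3 = -5/3)
X = -458 (X = -2 - 456 = -458)
c(j) = 17/3 (c(j) = 4 - (-5/3 + (-4 + 4)) = 4 - (-5/3 + 0) = 4 - 1*(-5/3) = 4 + 5/3 = 17/3)
c(sqrt(L - 1))*X - 258 = (17/3)*(-458) - 258 = -7786/3 - 258 = -8560/3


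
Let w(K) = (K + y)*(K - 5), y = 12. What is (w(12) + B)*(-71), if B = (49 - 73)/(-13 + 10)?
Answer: -12496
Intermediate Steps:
w(K) = (-5 + K)*(12 + K) (w(K) = (K + 12)*(K - 5) = (12 + K)*(-5 + K) = (-5 + K)*(12 + K))
B = 8 (B = -24/(-3) = -24*(-⅓) = 8)
(w(12) + B)*(-71) = ((-60 + 12² + 7*12) + 8)*(-71) = ((-60 + 144 + 84) + 8)*(-71) = (168 + 8)*(-71) = 176*(-71) = -12496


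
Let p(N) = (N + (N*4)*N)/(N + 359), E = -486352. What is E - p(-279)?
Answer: -7843849/16 ≈ -4.9024e+5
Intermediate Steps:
p(N) = (N + 4*N²)/(359 + N) (p(N) = (N + (4*N)*N)/(359 + N) = (N + 4*N²)/(359 + N))
E - p(-279) = -486352 - (-279)*(1 + 4*(-279))/(359 - 279) = -486352 - (-279)*(1 - 1116)/80 = -486352 - (-279)*(-1115)/80 = -486352 - 1*62217/16 = -486352 - 62217/16 = -7843849/16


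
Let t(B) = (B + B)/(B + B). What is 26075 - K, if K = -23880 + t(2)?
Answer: 49954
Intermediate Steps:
t(B) = 1 (t(B) = (2*B)/((2*B)) = (2*B)*(1/(2*B)) = 1)
K = -23879 (K = -23880 + 1 = -23879)
26075 - K = 26075 - 1*(-23879) = 26075 + 23879 = 49954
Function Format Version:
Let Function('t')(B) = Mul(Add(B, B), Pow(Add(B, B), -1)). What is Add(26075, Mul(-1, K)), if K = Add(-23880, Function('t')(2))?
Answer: 49954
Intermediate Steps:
Function('t')(B) = 1 (Function('t')(B) = Mul(Mul(2, B), Pow(Mul(2, B), -1)) = Mul(Mul(2, B), Mul(Rational(1, 2), Pow(B, -1))) = 1)
K = -23879 (K = Add(-23880, 1) = -23879)
Add(26075, Mul(-1, K)) = Add(26075, Mul(-1, -23879)) = Add(26075, 23879) = 49954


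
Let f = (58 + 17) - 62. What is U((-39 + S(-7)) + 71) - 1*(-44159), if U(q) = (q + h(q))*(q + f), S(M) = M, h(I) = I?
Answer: 46059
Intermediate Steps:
f = 13 (f = 75 - 62 = 13)
U(q) = 2*q*(13 + q) (U(q) = (q + q)*(q + 13) = (2*q)*(13 + q) = 2*q*(13 + q))
U((-39 + S(-7)) + 71) - 1*(-44159) = 2*((-39 - 7) + 71)*(13 + ((-39 - 7) + 71)) - 1*(-44159) = 2*(-46 + 71)*(13 + (-46 + 71)) + 44159 = 2*25*(13 + 25) + 44159 = 2*25*38 + 44159 = 1900 + 44159 = 46059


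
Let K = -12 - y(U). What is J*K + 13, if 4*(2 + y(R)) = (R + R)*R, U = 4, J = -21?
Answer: 391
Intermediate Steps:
y(R) = -2 + R²/2 (y(R) = -2 + ((R + R)*R)/4 = -2 + ((2*R)*R)/4 = -2 + (2*R²)/4 = -2 + R²/2)
K = -18 (K = -12 - (-2 + (½)*4²) = -12 - (-2 + (½)*16) = -12 - (-2 + 8) = -12 - 1*6 = -12 - 6 = -18)
J*K + 13 = -21*(-18) + 13 = 378 + 13 = 391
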